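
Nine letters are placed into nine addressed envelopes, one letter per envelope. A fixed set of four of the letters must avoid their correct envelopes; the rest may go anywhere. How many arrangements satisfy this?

229080

Let A_j be the event that the j-th constrained one is fixed. By inclusion-exclusion over the 4 events:
Σ_{j=0}^{4} (-1)^j C(4,j)(9-j)!
= C(4,0)·9! - C(4,1)·8! + C(4,2)·7! - C(4,3)·6! + C(4,4)·5!
= 362880 - 161280 + 30240 - 2880 + 120
= 229080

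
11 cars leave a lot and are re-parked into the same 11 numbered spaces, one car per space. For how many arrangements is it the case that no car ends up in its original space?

14684570

The subfactorial !11 = [11!/e] (nearest integer).
11! = 39916800, and 39916800/e ≈ 14684570.08, so !11 = 14684570.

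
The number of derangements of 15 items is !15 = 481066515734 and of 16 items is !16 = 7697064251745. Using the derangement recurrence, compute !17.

!17 = (17-1)·(!16 + !15) = 16·(7697064251745 + 481066515734) = 16·8178130767479 = 130850092279664.

130850092279664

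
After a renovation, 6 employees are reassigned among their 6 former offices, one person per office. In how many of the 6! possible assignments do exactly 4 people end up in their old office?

15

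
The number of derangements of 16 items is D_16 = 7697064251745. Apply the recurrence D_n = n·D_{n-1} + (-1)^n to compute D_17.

130850092279664

D_17 = 17·7697064251745 - 1 = 130850092279664.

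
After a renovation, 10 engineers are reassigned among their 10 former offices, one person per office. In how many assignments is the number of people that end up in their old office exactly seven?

240

Choose which 7 of the 10 are fixed: C(10,7) = 120.
The other 3 form a derangement: !3 = 2.
Total: 120 × 2 = 240.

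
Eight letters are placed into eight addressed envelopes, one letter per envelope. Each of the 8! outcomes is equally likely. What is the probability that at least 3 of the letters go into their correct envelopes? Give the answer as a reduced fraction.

647/8064

Favorable outcomes: Σ_{i≥3} C(8,i)·!(8-i) = 56·44 + 70·9 + 56·2 + 28·1 + 8·0 + 1·1 = 3235.
Total outcomes: 8! = 40320.
Probability = 3235/40320 = 647/8064.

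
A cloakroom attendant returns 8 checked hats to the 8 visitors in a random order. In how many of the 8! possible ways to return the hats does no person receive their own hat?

14833

The subfactorial !8 = [8!/e] (nearest integer).
8! = 40320, and 40320/e ≈ 14832.90, so !8 = 14833.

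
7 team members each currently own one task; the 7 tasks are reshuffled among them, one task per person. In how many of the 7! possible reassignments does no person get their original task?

By inclusion-exclusion, !7 = Σ (-1)^k · 7!/k! for k=0..7
= 7! - 7!/1! + 7!/2! - 7!/3! + 7!/4! - 7!/5! + 7!/6! - 7!/7!
= 5040 - 5040 + 2520 - 840 + 210 - 42 + 7 - 1
= 1854

1854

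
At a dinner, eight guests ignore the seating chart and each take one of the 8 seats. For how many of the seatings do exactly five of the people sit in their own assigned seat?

112

Choose which 5 of the 8 are fixed: C(8,5) = 56.
The remaining 3 must be deranged: !3 = 2.
Total: 56 × 2 = 112.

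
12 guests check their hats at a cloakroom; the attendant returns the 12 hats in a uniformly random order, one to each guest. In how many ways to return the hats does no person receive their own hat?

By inclusion-exclusion, !12 = Σ (-1)^k · 12!/k! for k=0..12
= 12! - 12!/1! + 12!/2! - 12!/3! + 12!/4! - 12!/5! + 12!/6! - 12!/7! + 12!/8! - 12!/9! + 12!/10! - 12!/11! + 12!/12!
= 479001600 - 479001600 + 239500800 - 79833600 + 19958400 - 3991680 + 665280 - 95040 + 11880 - 1320 + 132 - 12 + 1
= 176214841

176214841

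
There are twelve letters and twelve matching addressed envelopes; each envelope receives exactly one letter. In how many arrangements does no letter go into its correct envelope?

176214841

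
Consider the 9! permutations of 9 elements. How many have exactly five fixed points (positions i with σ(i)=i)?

Pick the 5 fixed positions: C(9,5) = 126 ways.
The remaining 4 must be deranged: !4 = 9.
Total: 126 × 9 = 1134.

1134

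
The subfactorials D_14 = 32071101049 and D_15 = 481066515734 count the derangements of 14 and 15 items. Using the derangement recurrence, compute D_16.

D_16 = (16-1)·(D_15 + D_14) = 15·(481066515734 + 32071101049) = 15·513137616783 = 7697064251745.

7697064251745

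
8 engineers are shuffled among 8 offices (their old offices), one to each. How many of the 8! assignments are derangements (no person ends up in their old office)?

14833

The subfactorial !8 = [8!/e] (nearest integer).
8! = 40320, and 40320/e ≈ 14832.90, so !8 = 14833.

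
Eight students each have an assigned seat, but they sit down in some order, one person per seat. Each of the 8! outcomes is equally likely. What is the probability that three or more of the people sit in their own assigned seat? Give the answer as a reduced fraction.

647/8064

Favorable outcomes: Σ_{i≥3} C(8,i)·!(8-i) = 56·44 + 70·9 + 56·2 + 28·1 + 8·0 + 1·1 = 3235.
Total outcomes: 8! = 40320.
Probability = 3235/40320 = 647/8064.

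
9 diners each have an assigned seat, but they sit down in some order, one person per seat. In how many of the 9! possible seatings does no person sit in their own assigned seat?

133496

The number of derangements of 9 is !9 = Σ_{k=0}^{9} (-1)^k·9!/k!
= 9! - 9!/1! + 9!/2! - 9!/3! + 9!/4! - 9!/5! + 9!/6! - 9!/7! + 9!/8! - 9!/9!
= 362880 - 362880 + 181440 - 60480 + 15120 - 3024 + 504 - 72 + 9 - 1
= 133496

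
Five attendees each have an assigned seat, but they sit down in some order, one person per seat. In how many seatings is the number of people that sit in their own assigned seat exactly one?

45

Pick the single fixed position: C(5,1) = 5 ways.
The remaining 4 must be deranged: !4 = 9.
Total: 5 × 9 = 45.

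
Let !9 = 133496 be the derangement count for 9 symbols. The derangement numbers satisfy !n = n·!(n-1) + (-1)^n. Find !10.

!10 = 10·133496 + 1 = 1334961.

1334961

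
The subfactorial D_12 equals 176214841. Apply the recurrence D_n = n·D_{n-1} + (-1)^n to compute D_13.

2290792932

D_13 = 13·176214841 - 1 = 2290792932.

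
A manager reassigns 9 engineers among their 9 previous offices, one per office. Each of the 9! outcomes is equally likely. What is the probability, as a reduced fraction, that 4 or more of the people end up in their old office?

Favorable outcomes: Σ_{i≥4} C(9,i)·!(9-i) = 126·44 + 126·9 + 84·2 + 36·1 + 9·0 + 1·1 = 6883.
Total outcomes: 9! = 362880.
Probability = 6883/362880 = 6883/362880.

6883/362880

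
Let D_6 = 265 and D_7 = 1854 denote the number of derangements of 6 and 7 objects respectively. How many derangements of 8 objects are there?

14833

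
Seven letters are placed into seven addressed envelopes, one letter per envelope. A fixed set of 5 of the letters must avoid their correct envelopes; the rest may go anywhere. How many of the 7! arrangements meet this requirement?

2428

Inclusion-exclusion on the 5 forbidden self-matches:
Σ_{j=0}^{5} (-1)^j C(5,j)(7-j)!
= C(5,0)·7! - C(5,1)·6! + C(5,2)·5! - C(5,3)·4! + C(5,4)·3! - C(5,5)·2!
= 5040 - 3600 + 1200 - 240 + 30 - 2
= 2428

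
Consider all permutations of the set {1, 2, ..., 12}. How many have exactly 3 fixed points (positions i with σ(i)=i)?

29369120

Pick the 3 fixed positions: C(12,3) = 220 ways.
The other 9 form a derangement: !9 = 133496.
Total: 220 × 133496 = 29369120.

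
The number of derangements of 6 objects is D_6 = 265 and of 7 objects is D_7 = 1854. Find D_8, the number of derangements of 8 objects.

14833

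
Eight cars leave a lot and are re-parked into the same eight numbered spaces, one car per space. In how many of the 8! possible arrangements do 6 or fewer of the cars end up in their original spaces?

40319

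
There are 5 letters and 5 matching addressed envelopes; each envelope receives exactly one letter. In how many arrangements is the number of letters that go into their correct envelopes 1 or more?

# with exactly i fixed is C(5,i)·!(5-i); sum over i=1..5:
  i=1: C(5,1)·!4 = 5·9 = 45
  i=2: C(5,2)·!3 = 10·2 = 20
  i=3: C(5,3)·!2 = 10·1 = 10
  i=4: C(5,4)·!1 = 5·0 = 0
  i=5: C(5,5)·!0 = 1·1 = 1
Total = 76.

76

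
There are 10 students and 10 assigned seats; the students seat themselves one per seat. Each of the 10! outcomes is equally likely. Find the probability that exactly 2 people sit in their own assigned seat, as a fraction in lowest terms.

Favorable outcomes: C(10,2)·!8 = 45·14833 = 667485.
Total outcomes: 10! = 3628800.
Probability = 667485/3628800 = 2119/11520.

2119/11520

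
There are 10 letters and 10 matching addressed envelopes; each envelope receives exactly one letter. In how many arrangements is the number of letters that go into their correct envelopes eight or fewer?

3628799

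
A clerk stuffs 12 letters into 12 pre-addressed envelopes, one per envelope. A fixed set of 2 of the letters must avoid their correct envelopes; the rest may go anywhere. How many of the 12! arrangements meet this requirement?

402796800

Let A_j be the event that the j-th constrained one is fixed. By inclusion-exclusion over the 2 events:
Σ_{j=0}^{2} (-1)^j C(2,j)(12-j)!
= C(2,0)·12! - C(2,1)·11! + C(2,2)·10!
= 479001600 - 79833600 + 3628800
= 402796800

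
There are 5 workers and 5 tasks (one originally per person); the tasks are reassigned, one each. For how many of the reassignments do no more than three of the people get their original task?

119

# with exactly i fixed is C(5,i)·!(5-i); sum over i=0..3:
  i=0: C(5,0)·!5 = 1·44 = 44
  i=1: C(5,1)·!4 = 5·9 = 45
  i=2: C(5,2)·!3 = 10·2 = 20
  i=3: C(5,3)·!2 = 10·1 = 10
Total = 119.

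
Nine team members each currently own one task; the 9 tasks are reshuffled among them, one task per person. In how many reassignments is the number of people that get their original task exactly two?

Pick the 2 fixed positions: C(9,2) = 36 ways.
The other 7 form a derangement: !7 = 1854.
Total: 36 × 1854 = 66744.

66744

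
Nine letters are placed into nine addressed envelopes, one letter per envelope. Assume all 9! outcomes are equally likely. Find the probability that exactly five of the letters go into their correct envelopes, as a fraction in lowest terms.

1/320

Favorable outcomes: C(9,5)·!4 = 126·9 = 1134.
Total outcomes: 9! = 362880.
Probability = 1134/362880 = 1/320.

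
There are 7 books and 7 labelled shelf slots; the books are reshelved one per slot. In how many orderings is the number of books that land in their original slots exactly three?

Pick the 3 fixed positions: C(7,3) = 35 ways.
The other 4 form a derangement: !4 = 9.
Total: 35 × 9 = 315.

315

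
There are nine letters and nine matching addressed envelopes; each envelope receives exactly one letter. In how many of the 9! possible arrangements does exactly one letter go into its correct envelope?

Choose which one of the 9 is fixed: C(9,1) = 9.
The remaining 8 must be deranged: !8 = 14833.
Total: 9 × 14833 = 133497.

133497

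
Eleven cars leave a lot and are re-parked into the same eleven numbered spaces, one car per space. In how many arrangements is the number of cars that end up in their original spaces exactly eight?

330

Pick the 8 fixed positions: C(11,8) = 165 ways.
The other 3 form a derangement: !3 = 2.
Total: 165 × 2 = 330.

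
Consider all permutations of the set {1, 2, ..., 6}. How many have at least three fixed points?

56

# with exactly i fixed is C(6,i)·!(6-i); sum over i=3..6:
  i=3: C(6,3)·!3 = 20·2 = 40
  i=4: C(6,4)·!2 = 15·1 = 15
  i=5: C(6,5)·!1 = 6·0 = 0
  i=6: C(6,6)·!0 = 1·1 = 1
Total = 56.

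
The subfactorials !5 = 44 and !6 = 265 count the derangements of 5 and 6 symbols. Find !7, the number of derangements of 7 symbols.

1854

!7 = (7-1)·(!6 + !5) = 6·(265 + 44) = 6·309 = 1854.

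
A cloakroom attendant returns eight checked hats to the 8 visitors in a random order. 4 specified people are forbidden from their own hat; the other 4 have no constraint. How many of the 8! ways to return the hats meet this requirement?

24024

Inclusion-exclusion on the 4 forbidden self-matches:
Σ_{j=0}^{4} (-1)^j C(4,j)(8-j)!
= C(4,0)·8! - C(4,1)·7! + C(4,2)·6! - C(4,3)·5! + C(4,4)·4!
= 40320 - 20160 + 4320 - 480 + 24
= 24024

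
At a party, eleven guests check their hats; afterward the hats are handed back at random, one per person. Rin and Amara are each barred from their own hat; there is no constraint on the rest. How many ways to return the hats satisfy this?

33022080

Let A_j be the event that the j-th constrained one is fixed. By inclusion-exclusion over the 2 events:
Σ_{j=0}^{2} (-1)^j C(2,j)(11-j)!
= C(2,0)·11! - C(2,1)·10! + C(2,2)·9!
= 39916800 - 7257600 + 362880
= 33022080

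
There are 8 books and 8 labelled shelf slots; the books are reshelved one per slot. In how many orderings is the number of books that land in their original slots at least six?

29

Sum C(8,i)·!(8-i) for i = 6..8:
  i=6: C(8,6)·!2 = 28·1 = 28
  i=7: C(8,7)·!1 = 8·0 = 0
  i=8: C(8,8)·!0 = 1·1 = 1
Total = 29.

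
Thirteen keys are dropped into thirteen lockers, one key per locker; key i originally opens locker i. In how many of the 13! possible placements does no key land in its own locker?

2290792932

Recurrence: !13 = 12·(!12 + !11).
!13 = 12·(176214841 + 14684570) = 12·190899411 = 2290792932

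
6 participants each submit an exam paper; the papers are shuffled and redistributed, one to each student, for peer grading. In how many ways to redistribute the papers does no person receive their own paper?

265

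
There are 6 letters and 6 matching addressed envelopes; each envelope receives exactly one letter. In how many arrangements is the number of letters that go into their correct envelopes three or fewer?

704

# with exactly i fixed is C(6,i)·!(6-i); sum over i=0..3:
  i=0: C(6,0)·!6 = 1·265 = 265
  i=1: C(6,1)·!5 = 6·44 = 264
  i=2: C(6,2)·!4 = 15·9 = 135
  i=3: C(6,3)·!3 = 20·2 = 40
Total = 704.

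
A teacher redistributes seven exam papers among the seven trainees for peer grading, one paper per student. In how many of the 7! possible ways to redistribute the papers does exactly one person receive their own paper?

Pick the single fixed position: C(7,1) = 7 ways.
The remaining 6 must be deranged: !6 = 265.
Total: 7 × 265 = 1855.

1855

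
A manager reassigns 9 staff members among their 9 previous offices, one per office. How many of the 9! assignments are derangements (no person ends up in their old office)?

Recurrence: !9 = 9·!8 + (-1)^9.
!9 = 9·14833 - 1 = 133496

133496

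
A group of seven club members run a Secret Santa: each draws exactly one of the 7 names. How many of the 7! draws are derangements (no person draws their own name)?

!7 is the nearest integer to 7!/e.
7! = 5040, and 5040/e ≈ 1854.11, so !7 = 1854.

1854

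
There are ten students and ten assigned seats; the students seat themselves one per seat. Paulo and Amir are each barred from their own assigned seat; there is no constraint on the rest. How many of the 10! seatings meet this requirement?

2943360

Let A_j be the event that the j-th constrained one is fixed. By inclusion-exclusion over the 2 events:
Σ_{j=0}^{2} (-1)^j C(2,j)(10-j)!
= C(2,0)·10! - C(2,1)·9! + C(2,2)·8!
= 3628800 - 725760 + 40320
= 2943360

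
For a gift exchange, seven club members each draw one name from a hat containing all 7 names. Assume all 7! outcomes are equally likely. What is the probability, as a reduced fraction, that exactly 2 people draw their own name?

11/60

Favorable outcomes: C(7,2)·!5 = 21·44 = 924.
Total outcomes: 7! = 5040.
Probability = 924/5040 = 11/60.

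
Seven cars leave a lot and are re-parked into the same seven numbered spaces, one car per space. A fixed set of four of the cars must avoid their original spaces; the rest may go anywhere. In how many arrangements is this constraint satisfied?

Let A_j be the event that the j-th constrained one is fixed. By inclusion-exclusion over the 4 events:
Σ_{j=0}^{4} (-1)^j C(4,j)(7-j)!
= C(4,0)·7! - C(4,1)·6! + C(4,2)·5! - C(4,3)·4! + C(4,4)·3!
= 5040 - 2880 + 720 - 96 + 6
= 2790

2790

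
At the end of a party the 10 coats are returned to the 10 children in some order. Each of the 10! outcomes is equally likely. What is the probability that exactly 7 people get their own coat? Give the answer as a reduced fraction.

Favorable outcomes: C(10,7)·!3 = 120·2 = 240.
Total outcomes: 10! = 3628800.
Probability = 240/3628800 = 1/15120.

1/15120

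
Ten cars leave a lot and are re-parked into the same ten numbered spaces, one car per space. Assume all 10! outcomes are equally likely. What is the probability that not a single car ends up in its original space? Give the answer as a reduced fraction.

16481/44800

Favorable outcomes: !10 = 1334961.
Total outcomes: 10! = 3628800.
Probability = 1334961/3628800 = 16481/44800.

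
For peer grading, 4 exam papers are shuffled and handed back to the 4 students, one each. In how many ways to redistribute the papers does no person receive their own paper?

9

The number of derangements of 4 is !4 = Σ_{k=0}^{4} (-1)^k·4!/k!
= 4! - 4!/1! + 4!/2! - 4!/3! + 4!/4!
= 24 - 24 + 12 - 4 + 1
= 9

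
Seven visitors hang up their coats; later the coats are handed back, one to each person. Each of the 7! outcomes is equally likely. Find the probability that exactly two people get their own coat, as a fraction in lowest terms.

11/60

Favorable outcomes: C(7,2)·!5 = 21·44 = 924.
Total outcomes: 7! = 5040.
Probability = 924/5040 = 11/60.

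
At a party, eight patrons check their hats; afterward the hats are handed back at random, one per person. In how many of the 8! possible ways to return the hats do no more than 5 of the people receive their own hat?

40291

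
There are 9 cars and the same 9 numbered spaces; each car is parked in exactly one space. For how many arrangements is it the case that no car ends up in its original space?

133496

The subfactorial !9 = [9!/e] (nearest integer).
9! = 362880, and 362880/e ≈ 133496.09, so !9 = 133496.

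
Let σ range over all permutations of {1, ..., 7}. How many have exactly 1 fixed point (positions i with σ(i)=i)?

1855

Pick the single fixed position: C(7,1) = 7 ways.
The other 6 form a derangement: !6 = 265.
Total: 7 × 265 = 1855.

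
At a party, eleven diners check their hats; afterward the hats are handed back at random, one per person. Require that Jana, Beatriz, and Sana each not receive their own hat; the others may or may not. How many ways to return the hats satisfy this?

30078720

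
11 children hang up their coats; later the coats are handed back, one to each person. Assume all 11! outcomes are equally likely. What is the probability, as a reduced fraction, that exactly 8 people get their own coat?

1/120960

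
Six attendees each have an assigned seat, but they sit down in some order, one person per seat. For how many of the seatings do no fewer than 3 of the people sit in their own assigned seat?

Sum C(6,i)·!(6-i) for i = 3..6:
  i=3: C(6,3)·!3 = 20·2 = 40
  i=4: C(6,4)·!2 = 15·1 = 15
  i=5: C(6,5)·!1 = 6·0 = 0
  i=6: C(6,6)·!0 = 1·1 = 1
Total = 56.

56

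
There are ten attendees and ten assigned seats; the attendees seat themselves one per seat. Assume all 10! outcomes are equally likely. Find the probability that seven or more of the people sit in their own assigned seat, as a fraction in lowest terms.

143/1814400

Favorable outcomes: Σ_{i≥7} C(10,i)·!(10-i) = 120·2 + 45·1 + 10·0 + 1·1 = 286.
Total outcomes: 10! = 3628800.
Probability = 286/3628800 = 143/1814400.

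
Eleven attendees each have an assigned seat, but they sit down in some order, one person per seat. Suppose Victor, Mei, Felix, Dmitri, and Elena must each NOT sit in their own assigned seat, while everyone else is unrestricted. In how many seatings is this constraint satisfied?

25022880

Let A_j be the event that the j-th constrained one is fixed. By inclusion-exclusion over the 5 events:
Σ_{j=0}^{5} (-1)^j C(5,j)(11-j)!
= C(5,0)·11! - C(5,1)·10! + C(5,2)·9! - C(5,3)·8! + C(5,4)·7! - C(5,5)·6!
= 39916800 - 18144000 + 3628800 - 403200 + 25200 - 720
= 25022880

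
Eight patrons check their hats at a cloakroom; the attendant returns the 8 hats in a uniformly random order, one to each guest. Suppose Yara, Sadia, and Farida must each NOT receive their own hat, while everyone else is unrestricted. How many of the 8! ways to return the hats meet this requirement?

Let A_j be the event that the j-th constrained one is fixed. By inclusion-exclusion over the 3 events:
Σ_{j=0}^{3} (-1)^j C(3,j)(8-j)!
= C(3,0)·8! - C(3,1)·7! + C(3,2)·6! - C(3,3)·5!
= 40320 - 15120 + 2160 - 120
= 27240

27240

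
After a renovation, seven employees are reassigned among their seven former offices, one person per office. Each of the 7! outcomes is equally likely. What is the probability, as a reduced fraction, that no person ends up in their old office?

103/280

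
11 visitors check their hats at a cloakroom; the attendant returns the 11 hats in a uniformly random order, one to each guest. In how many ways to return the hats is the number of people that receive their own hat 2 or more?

10547659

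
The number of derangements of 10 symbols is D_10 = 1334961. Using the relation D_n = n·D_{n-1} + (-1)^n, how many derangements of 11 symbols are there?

14684570

D_11 = 11·1334961 - 1 = 14684570.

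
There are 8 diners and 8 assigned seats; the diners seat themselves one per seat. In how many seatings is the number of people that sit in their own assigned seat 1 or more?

25487

Sum C(8,i)·!(8-i) for i = 1..8:
  i=1: C(8,1)·!7 = 8·1854 = 14832
  i=2: C(8,2)·!6 = 28·265 = 7420
  i=3: C(8,3)·!5 = 56·44 = 2464
  i=4: C(8,4)·!4 = 70·9 = 630
  i=5: C(8,5)·!3 = 56·2 = 112
  i=6: C(8,6)·!2 = 28·1 = 28
  i=7: C(8,7)·!1 = 8·0 = 0
  i=8: C(8,8)·!0 = 1·1 = 1
Total = 25487.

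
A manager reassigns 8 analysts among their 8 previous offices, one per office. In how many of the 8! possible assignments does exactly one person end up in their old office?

14832

Choose which one of the 8 is fixed: C(8,1) = 8.
The other 7 form a derangement: !7 = 1854.
Total: 8 × 1854 = 14832.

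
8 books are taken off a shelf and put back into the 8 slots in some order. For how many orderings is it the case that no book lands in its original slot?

14833

Use !n = n·!(n-1) + (-1)^n.
!8 = 8·1854 + 1 = 14833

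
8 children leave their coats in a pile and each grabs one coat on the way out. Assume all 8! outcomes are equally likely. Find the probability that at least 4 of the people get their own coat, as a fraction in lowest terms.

Favorable outcomes: Σ_{i≥4} C(8,i)·!(8-i) = 70·9 + 56·2 + 28·1 + 8·0 + 1·1 = 771.
Total outcomes: 8! = 40320.
Probability = 771/40320 = 257/13440.

257/13440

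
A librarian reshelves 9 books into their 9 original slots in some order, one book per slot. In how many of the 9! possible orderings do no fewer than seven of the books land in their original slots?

# with exactly i fixed is C(9,i)·!(9-i); sum over i=7..9:
  i=7: C(9,7)·!2 = 36·1 = 36
  i=8: C(9,8)·!1 = 9·0 = 0
  i=9: C(9,9)·!0 = 1·1 = 1
Total = 37.

37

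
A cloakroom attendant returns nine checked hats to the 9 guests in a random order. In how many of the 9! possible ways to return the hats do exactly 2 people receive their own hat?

Choose which 2 of the 9 are fixed: C(9,2) = 36.
The other 7 form a derangement: !7 = 1854.
Total: 36 × 1854 = 66744.

66744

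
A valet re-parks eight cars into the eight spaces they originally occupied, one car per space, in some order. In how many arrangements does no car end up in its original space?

14833

The number of derangements of 8 is !8 = Σ_{k=0}^{8} (-1)^k·8!/k!
= 8! - 8!/1! + 8!/2! - 8!/3! + 8!/4! - 8!/5! + 8!/6! - 8!/7! + 8!/8!
= 40320 - 40320 + 20160 - 6720 + 1680 - 336 + 56 - 8 + 1
= 14833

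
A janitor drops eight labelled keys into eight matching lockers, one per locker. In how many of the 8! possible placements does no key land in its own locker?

!8 = 8! · Σ_{k=0}^{8} (-1)^k/k!
= 8! - 8!/1! + 8!/2! - 8!/3! + 8!/4! - 8!/5! + 8!/6! - 8!/7! + 8!/8!
= 40320 - 40320 + 20160 - 6720 + 1680 - 336 + 56 - 8 + 1
= 14833

14833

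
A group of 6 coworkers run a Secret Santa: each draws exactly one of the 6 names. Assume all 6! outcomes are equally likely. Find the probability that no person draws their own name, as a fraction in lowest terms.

Favorable outcomes: !6 = 265.
Total outcomes: 6! = 720.
Probability = 265/720 = 53/144.

53/144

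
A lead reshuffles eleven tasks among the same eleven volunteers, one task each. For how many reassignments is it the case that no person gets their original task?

Use !n = (n-1)(!(n-1) + !(n-2)).
!11 = 10·(1334961 + 133496) = 10·1468457 = 14684570

14684570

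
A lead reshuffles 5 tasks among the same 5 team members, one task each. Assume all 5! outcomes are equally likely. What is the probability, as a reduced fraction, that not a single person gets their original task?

11/30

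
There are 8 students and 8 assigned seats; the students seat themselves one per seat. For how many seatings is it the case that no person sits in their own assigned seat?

14833

!8 is the nearest integer to 8!/e.
8! = 40320, and 40320/e ≈ 14832.90, so !8 = 14833.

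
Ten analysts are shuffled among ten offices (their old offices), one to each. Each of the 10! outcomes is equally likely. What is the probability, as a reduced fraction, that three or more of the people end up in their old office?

145697/1814400

Favorable outcomes: Σ_{i≥3} C(10,i)·!(10-i) = 120·1854 + 210·265 + 252·44 + 210·9 + 120·2 + 45·1 + 10·0 + 1·1 = 291394.
Total outcomes: 10! = 3628800.
Probability = 291394/3628800 = 145697/1814400.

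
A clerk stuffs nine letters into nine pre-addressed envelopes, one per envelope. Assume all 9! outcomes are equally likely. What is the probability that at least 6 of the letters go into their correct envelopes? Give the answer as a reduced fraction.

41/72576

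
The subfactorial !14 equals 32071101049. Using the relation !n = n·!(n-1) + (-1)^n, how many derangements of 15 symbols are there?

!15 = 15·32071101049 - 1 = 481066515734.

481066515734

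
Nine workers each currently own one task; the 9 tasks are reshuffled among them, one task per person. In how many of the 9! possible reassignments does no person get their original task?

133496

The subfactorial !9 = [9!/e] (nearest integer).
9! = 362880, and 362880/e ≈ 133496.09, so !9 = 133496.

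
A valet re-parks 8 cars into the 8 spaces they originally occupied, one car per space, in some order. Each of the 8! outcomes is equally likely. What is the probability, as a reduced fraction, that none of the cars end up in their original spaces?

2119/5760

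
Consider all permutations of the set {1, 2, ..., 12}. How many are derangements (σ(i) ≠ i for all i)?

Recurrence: !12 = 11·(!11 + !10).
!12 = 11·(14684570 + 1334961) = 11·16019531 = 176214841

176214841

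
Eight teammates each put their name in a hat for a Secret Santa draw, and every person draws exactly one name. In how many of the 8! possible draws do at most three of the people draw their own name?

Sum C(8,i)·!(8-i) for i = 0..3:
  i=0: C(8,0)·!8 = 1·14833 = 14833
  i=1: C(8,1)·!7 = 8·1854 = 14832
  i=2: C(8,2)·!6 = 28·265 = 7420
  i=3: C(8,3)·!5 = 56·44 = 2464
Total = 39549.

39549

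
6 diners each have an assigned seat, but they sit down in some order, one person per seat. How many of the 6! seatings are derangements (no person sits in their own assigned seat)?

265

Recurrence: !6 = 6·!5 + (-1)^6.
!6 = 6·44 + 1 = 265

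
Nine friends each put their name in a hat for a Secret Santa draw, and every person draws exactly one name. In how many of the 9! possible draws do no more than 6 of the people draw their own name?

362843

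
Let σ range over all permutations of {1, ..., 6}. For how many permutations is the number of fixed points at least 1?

Sum C(6,i)·!(6-i) for i = 1..6:
  i=1: C(6,1)·!5 = 6·44 = 264
  i=2: C(6,2)·!4 = 15·9 = 135
  i=3: C(6,3)·!3 = 20·2 = 40
  i=4: C(6,4)·!2 = 15·1 = 15
  i=5: C(6,5)·!1 = 6·0 = 0
  i=6: C(6,6)·!0 = 1·1 = 1
Total = 455.

455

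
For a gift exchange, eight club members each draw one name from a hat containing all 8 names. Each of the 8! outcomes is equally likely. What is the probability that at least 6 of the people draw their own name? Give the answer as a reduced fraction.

29/40320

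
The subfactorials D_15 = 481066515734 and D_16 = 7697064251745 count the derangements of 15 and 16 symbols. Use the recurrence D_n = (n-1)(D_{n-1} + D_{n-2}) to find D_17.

130850092279664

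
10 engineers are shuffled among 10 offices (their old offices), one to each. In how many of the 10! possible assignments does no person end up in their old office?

1334961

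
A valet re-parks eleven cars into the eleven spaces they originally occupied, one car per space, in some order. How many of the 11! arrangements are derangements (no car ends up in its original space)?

The number of derangements of 11 is !11 = Σ_{k=0}^{11} (-1)^k·11!/k!
= 11! - 11!/1! + 11!/2! - 11!/3! + 11!/4! - 11!/5! + 11!/6! - 11!/7! + 11!/8! - 11!/9! + 11!/10! - 11!/11!
= 39916800 - 39916800 + 19958400 - 6652800 + 1663200 - 332640 + 55440 - 7920 + 990 - 110 + 11 - 1
= 14684570

14684570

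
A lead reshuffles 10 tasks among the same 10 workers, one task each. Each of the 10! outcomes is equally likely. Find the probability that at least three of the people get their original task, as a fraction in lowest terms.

Favorable outcomes: Σ_{i≥3} C(10,i)·!(10-i) = 120·1854 + 210·265 + 252·44 + 210·9 + 120·2 + 45·1 + 10·0 + 1·1 = 291394.
Total outcomes: 10! = 3628800.
Probability = 291394/3628800 = 145697/1814400.

145697/1814400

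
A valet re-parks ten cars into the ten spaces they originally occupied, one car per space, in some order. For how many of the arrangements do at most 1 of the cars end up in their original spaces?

2669921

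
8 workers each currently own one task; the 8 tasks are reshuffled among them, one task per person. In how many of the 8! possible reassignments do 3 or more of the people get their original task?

3235

# with exactly i fixed is C(8,i)·!(8-i); sum over i=3..8:
  i=3: C(8,3)·!5 = 56·44 = 2464
  i=4: C(8,4)·!4 = 70·9 = 630
  i=5: C(8,5)·!3 = 56·2 = 112
  i=6: C(8,6)·!2 = 28·1 = 28
  i=7: C(8,7)·!1 = 8·0 = 0
  i=8: C(8,8)·!0 = 1·1 = 1
Total = 3235.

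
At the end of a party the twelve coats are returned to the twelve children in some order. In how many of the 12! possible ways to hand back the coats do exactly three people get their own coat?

Choose which 3 of the 12 are fixed: C(12,3) = 220.
The other 9 form a derangement: !9 = 133496.
Total: 220 × 133496 = 29369120.

29369120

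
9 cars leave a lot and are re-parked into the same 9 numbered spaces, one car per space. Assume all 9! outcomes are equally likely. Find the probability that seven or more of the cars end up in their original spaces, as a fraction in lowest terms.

Favorable outcomes: Σ_{i≥7} C(9,i)·!(9-i) = 36·1 + 9·0 + 1·1 = 37.
Total outcomes: 9! = 362880.
Probability = 37/362880 = 37/362880.

37/362880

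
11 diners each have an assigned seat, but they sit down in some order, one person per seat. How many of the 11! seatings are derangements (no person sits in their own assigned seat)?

14684570

Use !n = (n-1)(!(n-1) + !(n-2)).
!11 = 10·(1334961 + 133496) = 10·1468457 = 14684570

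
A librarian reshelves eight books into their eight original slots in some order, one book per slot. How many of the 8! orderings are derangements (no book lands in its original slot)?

14833

!8 is the nearest integer to 8!/e.
8! = 40320, and 40320/e ≈ 14832.90, so !8 = 14833.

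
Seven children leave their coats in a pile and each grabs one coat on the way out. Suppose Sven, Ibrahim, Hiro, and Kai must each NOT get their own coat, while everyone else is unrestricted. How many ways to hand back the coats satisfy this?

2790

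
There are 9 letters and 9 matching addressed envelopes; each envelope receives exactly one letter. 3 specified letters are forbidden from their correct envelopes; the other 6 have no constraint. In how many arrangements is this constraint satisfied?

Inclusion-exclusion on the 3 forbidden self-matches:
Σ_{j=0}^{3} (-1)^j C(3,j)(9-j)!
= C(3,0)·9! - C(3,1)·8! + C(3,2)·7! - C(3,3)·6!
= 362880 - 120960 + 15120 - 720
= 256320

256320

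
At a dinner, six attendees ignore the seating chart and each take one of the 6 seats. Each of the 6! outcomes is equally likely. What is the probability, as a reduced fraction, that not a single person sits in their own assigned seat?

53/144

Favorable outcomes: !6 = 265.
Total outcomes: 6! = 720.
Probability = 265/720 = 53/144.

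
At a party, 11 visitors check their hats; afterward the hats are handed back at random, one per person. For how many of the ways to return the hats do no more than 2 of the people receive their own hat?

Sum C(11,i)·!(11-i) for i = 0..2:
  i=0: C(11,0)·!11 = 1·14684570 = 14684570
  i=1: C(11,1)·!10 = 11·1334961 = 14684571
  i=2: C(11,2)·!9 = 55·133496 = 7342280
Total = 36711421.

36711421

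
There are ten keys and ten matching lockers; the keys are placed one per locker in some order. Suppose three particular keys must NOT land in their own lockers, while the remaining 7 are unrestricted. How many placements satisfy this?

2656080

Inclusion-exclusion on the 3 forbidden self-matches:
Σ_{j=0}^{3} (-1)^j C(3,j)(10-j)!
= C(3,0)·10! - C(3,1)·9! + C(3,2)·8! - C(3,3)·7!
= 3628800 - 1088640 + 120960 - 5040
= 2656080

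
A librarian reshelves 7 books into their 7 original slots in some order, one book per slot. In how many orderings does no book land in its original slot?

1854

The number of derangements of 7 is !7 = Σ_{k=0}^{7} (-1)^k·7!/k!
= 7! - 7!/1! + 7!/2! - 7!/3! + 7!/4! - 7!/5! + 7!/6! - 7!/7!
= 5040 - 5040 + 2520 - 840 + 210 - 42 + 7 - 1
= 1854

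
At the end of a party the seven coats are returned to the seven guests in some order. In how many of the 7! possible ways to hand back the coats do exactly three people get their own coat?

315

Choose which 3 of the 7 are fixed: C(7,3) = 35.
The remaining 4 must be deranged: !4 = 9.
Total: 35 × 9 = 315.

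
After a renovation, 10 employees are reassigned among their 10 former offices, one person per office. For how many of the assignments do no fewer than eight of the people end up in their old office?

46

# with exactly i fixed is C(10,i)·!(10-i); sum over i=8..10:
  i=8: C(10,8)·!2 = 45·1 = 45
  i=9: C(10,9)·!1 = 10·0 = 0
  i=10: C(10,10)·!0 = 1·1 = 1
Total = 46.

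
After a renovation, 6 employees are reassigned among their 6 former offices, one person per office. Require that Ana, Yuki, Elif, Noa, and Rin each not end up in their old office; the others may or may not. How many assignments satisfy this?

309

Let A_j be the event that the j-th constrained one is fixed. By inclusion-exclusion over the 5 events:
Σ_{j=0}^{5} (-1)^j C(5,j)(6-j)!
= C(5,0)·6! - C(5,1)·5! + C(5,2)·4! - C(5,3)·3! + C(5,4)·2! - C(5,5)·1!
= 720 - 600 + 240 - 60 + 10 - 1
= 309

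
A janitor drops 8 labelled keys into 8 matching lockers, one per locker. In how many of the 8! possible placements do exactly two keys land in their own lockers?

Pick the 2 fixed positions: C(8,2) = 28 ways.
The remaining 6 must be deranged: !6 = 265.
Total: 28 × 265 = 7420.

7420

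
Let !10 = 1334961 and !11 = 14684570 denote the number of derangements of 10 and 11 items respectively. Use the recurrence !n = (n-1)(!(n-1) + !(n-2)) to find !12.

176214841

!12 = (12-1)·(!11 + !10) = 11·(14684570 + 1334961) = 11·16019531 = 176214841.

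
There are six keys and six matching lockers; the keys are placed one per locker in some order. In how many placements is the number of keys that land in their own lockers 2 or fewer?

664

Sum C(6,i)·!(6-i) for i = 0..2:
  i=0: C(6,0)·!6 = 1·265 = 265
  i=1: C(6,1)·!5 = 6·44 = 264
  i=2: C(6,2)·!4 = 15·9 = 135
Total = 664.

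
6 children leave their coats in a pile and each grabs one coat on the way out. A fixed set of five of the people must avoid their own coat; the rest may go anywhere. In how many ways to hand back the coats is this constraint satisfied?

309

Let A_j be the event that the j-th constrained one is fixed. By inclusion-exclusion over the 5 events:
Σ_{j=0}^{5} (-1)^j C(5,j)(6-j)!
= C(5,0)·6! - C(5,1)·5! + C(5,2)·4! - C(5,3)·3! + C(5,4)·2! - C(5,5)·1!
= 720 - 600 + 240 - 60 + 10 - 1
= 309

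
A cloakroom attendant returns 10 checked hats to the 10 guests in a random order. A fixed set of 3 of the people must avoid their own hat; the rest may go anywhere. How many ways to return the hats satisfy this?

2656080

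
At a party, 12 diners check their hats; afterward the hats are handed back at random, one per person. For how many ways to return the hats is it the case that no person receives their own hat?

The number of derangements of 12 is !12 = Σ_{k=0}^{12} (-1)^k·12!/k!
= 12! - 12!/1! + 12!/2! - 12!/3! + 12!/4! - 12!/5! + 12!/6! - 12!/7! + 12!/8! - 12!/9! + 12!/10! - 12!/11! + 12!/12!
= 479001600 - 479001600 + 239500800 - 79833600 + 19958400 - 3991680 + 665280 - 95040 + 11880 - 1320 + 132 - 12 + 1
= 176214841

176214841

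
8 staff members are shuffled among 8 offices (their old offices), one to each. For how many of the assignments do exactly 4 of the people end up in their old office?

630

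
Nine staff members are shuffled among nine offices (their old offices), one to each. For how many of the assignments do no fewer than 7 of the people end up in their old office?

37

# with exactly i fixed is C(9,i)·!(9-i); sum over i=7..9:
  i=7: C(9,7)·!2 = 36·1 = 36
  i=8: C(9,8)·!1 = 9·0 = 0
  i=9: C(9,9)·!0 = 1·1 = 1
Total = 37.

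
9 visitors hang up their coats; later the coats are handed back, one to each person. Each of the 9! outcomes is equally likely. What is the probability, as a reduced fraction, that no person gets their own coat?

16687/45360

Favorable outcomes: !9 = 133496.
Total outcomes: 9! = 362880.
Probability = 133496/362880 = 16687/45360.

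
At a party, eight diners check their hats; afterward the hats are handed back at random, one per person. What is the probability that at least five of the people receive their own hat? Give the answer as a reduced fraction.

Favorable outcomes: Σ_{i≥5} C(8,i)·!(8-i) = 56·2 + 28·1 + 8·0 + 1·1 = 141.
Total outcomes: 8! = 40320.
Probability = 141/40320 = 47/13440.

47/13440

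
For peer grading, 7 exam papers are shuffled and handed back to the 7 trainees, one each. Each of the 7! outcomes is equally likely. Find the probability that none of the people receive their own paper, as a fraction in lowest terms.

103/280

Favorable outcomes: !7 = 1854.
Total outcomes: 7! = 5040.
Probability = 1854/5040 = 103/280.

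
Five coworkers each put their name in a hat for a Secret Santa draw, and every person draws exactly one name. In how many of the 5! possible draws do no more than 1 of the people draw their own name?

89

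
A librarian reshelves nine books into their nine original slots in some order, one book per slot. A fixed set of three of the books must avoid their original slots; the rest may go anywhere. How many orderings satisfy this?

Let A_j be the event that the j-th constrained one is fixed. By inclusion-exclusion over the 3 events:
Σ_{j=0}^{3} (-1)^j C(3,j)(9-j)!
= C(3,0)·9! - C(3,1)·8! + C(3,2)·7! - C(3,3)·6!
= 362880 - 120960 + 15120 - 720
= 256320

256320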